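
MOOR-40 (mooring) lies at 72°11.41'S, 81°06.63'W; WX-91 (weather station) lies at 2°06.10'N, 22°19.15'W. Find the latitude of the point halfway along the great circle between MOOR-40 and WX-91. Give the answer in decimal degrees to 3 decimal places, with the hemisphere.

MOOR-40: φ = -72.19017°, λ = -81.11050°
WX-91: φ = +2.10167°, λ = -22.31917°
Bx = cos φ₂ cos Δλ = 0.517808,  By = cos φ₂ sin Δλ = 0.854711
φₘ = atan2(sin φ₁ + sin φ₂, √((cos φ₁ + Bx)² + By²)) = -37.63922°
λₘ = λ₁ + atan2(By, cos φ₁ + Bx) = -35.05085°

37.639°S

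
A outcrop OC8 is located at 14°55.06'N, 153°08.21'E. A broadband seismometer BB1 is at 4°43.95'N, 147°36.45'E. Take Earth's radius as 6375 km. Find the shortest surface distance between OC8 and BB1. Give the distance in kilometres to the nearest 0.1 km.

OC8: φ = +14.91767°, λ = +153.13683°
BB1: φ = +4.73250°, λ = +147.60750°
Δφ = -10.1852°,  Δλ = -5.5293°
a = sin²(Δφ/2) + cos φ₁ cos φ₂ sin²(Δλ/2) = 0.010120
c = 2·arcsin(√a) = 0.201534 rad = 11.5471°
d = R·c = 6375 × 0.201534 = 1284.8 km

1284.8 km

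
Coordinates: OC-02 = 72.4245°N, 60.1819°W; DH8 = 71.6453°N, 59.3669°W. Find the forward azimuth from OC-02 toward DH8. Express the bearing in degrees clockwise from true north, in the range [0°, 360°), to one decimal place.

161.7°

Δλ = 0.8150°
y = sin Δλ · cos φ₂ = 0.004479
x = cos φ₁ sin φ₂ − sin φ₁ cos φ₂ cos Δλ = -0.013569
θ = atan2(y, x) = 161.7318° → 161.7318° (mod 360°)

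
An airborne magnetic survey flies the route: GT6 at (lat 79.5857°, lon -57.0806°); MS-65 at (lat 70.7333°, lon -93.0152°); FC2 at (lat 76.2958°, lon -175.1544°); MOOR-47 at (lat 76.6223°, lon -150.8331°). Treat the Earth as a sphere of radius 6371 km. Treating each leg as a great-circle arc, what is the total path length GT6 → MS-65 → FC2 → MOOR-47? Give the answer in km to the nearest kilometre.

GT6→MS-65: c = 0.216121 rad, d = 1376.91 km
MS-65→FC2: c = 0.382296 rad, d = 2435.61 km
FC2→MOOR-47: c = 0.098842 rad, d = 629.72 km
Total = 1376.91 + 2435.61 + 629.72 = 4442.24 km

4442 km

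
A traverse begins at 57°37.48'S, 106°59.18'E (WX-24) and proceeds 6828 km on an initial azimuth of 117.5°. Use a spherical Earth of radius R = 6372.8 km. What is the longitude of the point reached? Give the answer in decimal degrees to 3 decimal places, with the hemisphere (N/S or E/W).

156.716°W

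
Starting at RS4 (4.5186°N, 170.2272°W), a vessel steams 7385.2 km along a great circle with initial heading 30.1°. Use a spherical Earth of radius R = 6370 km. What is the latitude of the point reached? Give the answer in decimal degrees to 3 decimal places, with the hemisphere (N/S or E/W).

δ = d/R = 7385.2/6370 = 1.159372 rad
φ₂ = arcsin(sin φ₁ cos δ + cos φ₁ sin δ cos θ)
   = arcsin(0.07878·0.39992 + 0.99689·0.91655·0.86515) = 55.28532°
λ₂ = λ₁ + atan2(sin θ sin δ cos φ₁, cos δ − sin φ₁ sin φ₂) = -116.40934°

55.285°N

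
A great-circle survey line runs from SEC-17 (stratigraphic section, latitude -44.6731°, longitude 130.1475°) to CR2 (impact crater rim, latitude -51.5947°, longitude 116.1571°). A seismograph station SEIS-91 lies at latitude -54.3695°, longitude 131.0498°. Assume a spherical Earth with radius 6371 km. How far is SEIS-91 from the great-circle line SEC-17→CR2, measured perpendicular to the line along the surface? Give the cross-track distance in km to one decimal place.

δ₁₃ = central angle SEC-17→SEIS-91 = 0.169539 rad  (haversine)
θ₁₃ = bearing SEC-17→SEIS-91 = 176.883°,  θ₁₂ = bearing SEC-17→CR2 = 228.373°
dₓₜ = R·arcsin(sin δ₁₃ · sin(θ₁₃ − θ₁₂)) = 6371·arcsin(0.16873·sin(-51.490°)) = -843.622 km
|dₓₜ| = 843.622 km

843.6 km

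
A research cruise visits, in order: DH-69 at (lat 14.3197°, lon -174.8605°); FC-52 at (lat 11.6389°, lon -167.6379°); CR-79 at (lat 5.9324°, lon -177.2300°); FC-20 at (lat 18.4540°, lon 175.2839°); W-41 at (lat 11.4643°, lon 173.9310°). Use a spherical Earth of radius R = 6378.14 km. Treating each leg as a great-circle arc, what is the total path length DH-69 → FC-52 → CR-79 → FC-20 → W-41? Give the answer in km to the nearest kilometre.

DH-69→FC-52: c = 0.131431 rad, d = 838.28 km
FC-52→CR-79: c = 0.193048 rad, d = 1231.28 km
CR-79→FC-20: c = 0.252974 rad, d = 1613.50 km
FC-20→W-41: c = 0.124105 rad, d = 791.56 km
Total = 838.28 + 1231.28 + 1613.50 + 791.56 = 4474.63 km

4475 km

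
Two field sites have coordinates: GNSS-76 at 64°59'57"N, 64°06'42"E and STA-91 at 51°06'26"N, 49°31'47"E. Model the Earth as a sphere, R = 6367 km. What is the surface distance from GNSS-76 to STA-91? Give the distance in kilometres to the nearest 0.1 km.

GNSS-76: φ = +64.99917°, λ = +64.11167°
STA-91: φ = +51.10722°, λ = +49.52972°
Δφ = -13.8919°,  Δλ = -14.5819°
a = sin²(Δφ/2) + cos φ₁ cos φ₂ sin²(Δλ/2) = 0.018899
c = 2·arcsin(√a) = 0.275818 rad = 15.8032°
d = R·c = 6367 × 0.275818 = 1756.1 km

1756.1 km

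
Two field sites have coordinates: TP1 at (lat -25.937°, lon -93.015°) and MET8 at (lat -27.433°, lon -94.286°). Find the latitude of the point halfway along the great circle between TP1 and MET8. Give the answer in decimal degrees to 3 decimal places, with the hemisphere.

Bx = cos φ₂ cos Δλ = 0.887332,  By = cos φ₂ sin Δλ = -0.019687
φₘ = atan2(sin φ₁ + sin φ₂, √((cos φ₁ + Bx)² + By²)) = -26.68641°
λₘ = λ₁ + atan2(By, cos φ₁ + Bx) = -93.64633°

26.686°S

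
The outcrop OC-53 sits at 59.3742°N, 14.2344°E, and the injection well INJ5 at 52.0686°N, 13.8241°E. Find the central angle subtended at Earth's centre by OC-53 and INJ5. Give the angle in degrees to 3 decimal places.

Δφ = -7.3056°,  Δλ = -0.4103°
a = sin²(Δφ/2) + cos φ₁ cos φ₂ sin²(Δλ/2) = 0.004063
c = 2·arcsin(√a) = 0.127570 rad = 7.3092°

7.309°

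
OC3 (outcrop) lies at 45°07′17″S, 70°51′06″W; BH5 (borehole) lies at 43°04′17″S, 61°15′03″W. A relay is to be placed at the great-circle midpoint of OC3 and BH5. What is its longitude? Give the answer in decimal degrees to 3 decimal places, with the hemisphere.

65.968°W

OC3: φ = -45.12139°, λ = -70.85167°
BH5: φ = -43.07139°, λ = -61.25083°
Bx = cos φ₂ cos Δλ = 0.720272,  By = cos φ₂ sin Δλ = 0.121836
φₘ = atan2(sin φ₁ + sin φ₂, √((cos φ₁ + Bx)² + By²)) = -44.19698°
λₘ = λ₁ + atan2(By, cos φ₁ + Bx) = -65.96784°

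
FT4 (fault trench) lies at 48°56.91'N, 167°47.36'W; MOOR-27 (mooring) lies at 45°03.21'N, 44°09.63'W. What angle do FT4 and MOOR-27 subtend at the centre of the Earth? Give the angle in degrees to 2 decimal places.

FT4: φ = +48.94850°, λ = -167.78933°
MOOR-27: φ = +45.05350°, λ = -44.16050°
Δφ = -3.8950°,  Δλ = 123.6288°
a = sin²(Δφ/2) + cos φ₁ cos φ₂ sin²(Δλ/2) = 0.361600
c = 2·arcsin(√a) = 1.290333 rad = 73.9307°

73.93°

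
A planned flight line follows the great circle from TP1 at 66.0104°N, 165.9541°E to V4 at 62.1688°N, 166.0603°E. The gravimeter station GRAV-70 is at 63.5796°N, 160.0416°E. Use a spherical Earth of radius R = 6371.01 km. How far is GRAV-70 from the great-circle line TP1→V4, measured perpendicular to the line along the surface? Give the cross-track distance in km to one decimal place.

δ₁₃ = central angle TP1→GRAV-70 = 0.061037 rad  (haversine)
θ₁₃ = bearing TP1→GRAV-70 = 228.712°,  θ₁₂ = bearing TP1→V4 = 179.260°
dₓₜ = R·arcsin(sin δ₁₃ · sin(θ₁₃ − θ₁₂)) = 6371.01·arcsin(0.06100·sin(49.452°)) = 295.406 km
|dₓₜ| = 295.406 km

295.4 km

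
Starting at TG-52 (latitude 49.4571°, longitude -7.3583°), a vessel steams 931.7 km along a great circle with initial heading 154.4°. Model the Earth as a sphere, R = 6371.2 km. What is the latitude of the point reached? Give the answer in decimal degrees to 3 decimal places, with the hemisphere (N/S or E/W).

δ = d/R = 931.7/6371.2 = 0.146236 rad
φ₂ = arcsin(sin φ₁ cos δ + cos φ₁ sin δ cos θ)
   = arcsin(0.75992·0.98933 + 0.65002·0.14572·-0.90183) = 41.78898°
λ₂ = λ₁ + atan2(sin θ sin δ cos φ₁, cos δ − sin φ₁ sin φ₂) = -2.51426°

41.789°N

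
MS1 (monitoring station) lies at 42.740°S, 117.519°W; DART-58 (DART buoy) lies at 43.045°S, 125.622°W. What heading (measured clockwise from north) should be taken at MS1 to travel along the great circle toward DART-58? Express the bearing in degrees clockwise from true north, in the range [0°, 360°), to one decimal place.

Δλ = -8.1030°
y = sin Δλ · cos φ₂ = -0.103011
x = cos φ₁ sin φ₂ − sin φ₁ cos φ₂ cos Δλ = -0.010275
θ = atan2(y, x) = -95.6962° → 264.3038° (mod 360°)

264.3°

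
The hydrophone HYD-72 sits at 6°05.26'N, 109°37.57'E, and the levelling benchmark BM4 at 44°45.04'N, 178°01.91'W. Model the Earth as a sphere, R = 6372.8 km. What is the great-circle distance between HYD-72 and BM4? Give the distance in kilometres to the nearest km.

8143 km

HYD-72: φ = +6.08767°, λ = +109.62617°
BM4: φ = +44.75067°, λ = -178.03183°
Δφ = 38.6630°,  Δλ = 72.3420°
a = sin²(Δφ/2) + cos φ₁ cos φ₂ sin²(Δλ/2) = 0.355566
c = 2·arcsin(√a) = 1.277752 rad = 73.2098°
d = R·c = 6372.8 × 1.277752 = 8142.9 km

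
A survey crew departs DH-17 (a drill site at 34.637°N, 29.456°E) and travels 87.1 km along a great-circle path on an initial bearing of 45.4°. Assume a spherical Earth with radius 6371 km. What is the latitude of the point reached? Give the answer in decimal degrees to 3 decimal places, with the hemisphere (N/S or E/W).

δ = d/R = 87.1/6371 = 0.013671 rad
φ₂ = arcsin(sin φ₁ cos δ + cos φ₁ sin δ cos θ)
   = arcsin(0.56838·0.99991 + 0.82277·0.01367·0.70215) = 35.18511°
λ₂ = λ₁ + atan2(sin θ sin δ cos φ₁, cos δ − sin φ₁ sin φ₂) = 30.13841°

35.185°N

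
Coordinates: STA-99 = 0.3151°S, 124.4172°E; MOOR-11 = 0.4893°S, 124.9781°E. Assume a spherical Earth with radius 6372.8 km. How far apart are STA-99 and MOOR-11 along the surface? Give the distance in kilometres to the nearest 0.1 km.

Δφ = -0.1742°,  Δλ = 0.5609°
a = sin²(Δφ/2) + cos φ₁ cos φ₂ sin²(Δλ/2) = 0.000026
c = 2·arcsin(√a) = 0.010251 rad = 0.5873°
d = R·c = 6372.8 × 0.010251 = 65.3 km

65.3 km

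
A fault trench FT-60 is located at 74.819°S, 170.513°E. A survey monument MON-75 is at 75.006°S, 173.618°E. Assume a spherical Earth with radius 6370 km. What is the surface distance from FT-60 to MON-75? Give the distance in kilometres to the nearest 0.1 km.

92.2 km

Δφ = -0.1870°,  Δλ = 3.1050°
a = sin²(Δφ/2) + cos φ₁ cos φ₂ sin²(Δλ/2) = 0.000052
c = 2·arcsin(√a) = 0.014477 rad = 0.8295°
d = R·c = 6370 × 0.014477 = 92.2 km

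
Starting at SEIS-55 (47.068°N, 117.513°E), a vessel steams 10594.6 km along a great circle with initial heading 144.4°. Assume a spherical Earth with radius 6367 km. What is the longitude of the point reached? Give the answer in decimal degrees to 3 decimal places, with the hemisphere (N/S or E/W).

δ = d/R = 10594.6/6367 = 1.663986 rad
φ₂ = arcsin(sin φ₁ cos δ + cos φ₁ sin δ cos θ)
   = arcsin(0.73216·-0.09306 + 0.68113·0.99566·-0.81310) = -38.28369°
λ₂ = λ₁ + atan2(sin θ sin δ cos φ₁, cos δ − sin φ₁ sin φ₂) = 165.10700°

165.107°E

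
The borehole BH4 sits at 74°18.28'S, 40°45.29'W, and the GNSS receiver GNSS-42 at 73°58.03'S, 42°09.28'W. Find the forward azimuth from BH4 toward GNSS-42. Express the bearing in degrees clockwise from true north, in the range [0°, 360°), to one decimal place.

BH4: φ = -74.30467°, λ = -40.75483°
GNSS-42: φ = -73.96717°, λ = -42.15467°
Δλ = -1.3998°
y = sin Δλ · cos φ₂ = -0.006747
x = cos φ₁ sin φ₂ − sin φ₁ cos φ₂ cos Δλ = 0.005811
θ = atan2(y, x) = -49.2624° → 310.7376° (mod 360°)

310.7°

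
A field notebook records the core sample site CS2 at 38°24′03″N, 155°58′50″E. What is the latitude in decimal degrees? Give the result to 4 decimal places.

38° + 24′/60 + 3″/3600 = 38 + 0.40000 + 0.00083 = 38.4008°

38.4008°N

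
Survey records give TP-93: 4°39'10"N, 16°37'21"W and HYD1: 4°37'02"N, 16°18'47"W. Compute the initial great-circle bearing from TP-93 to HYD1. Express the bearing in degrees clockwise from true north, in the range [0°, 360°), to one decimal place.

96.6°

TP-93: φ = +4.65278°, λ = -16.62250°
HYD1: φ = +4.61722°, λ = -16.31306°
Δλ = 0.3094°
y = sin Δλ · cos φ₂ = 0.005383
x = cos φ₁ sin φ₂ − sin φ₁ cos φ₂ cos Δλ = -0.000619
θ = atan2(y, x) = 96.5634° → 96.5634° (mod 360°)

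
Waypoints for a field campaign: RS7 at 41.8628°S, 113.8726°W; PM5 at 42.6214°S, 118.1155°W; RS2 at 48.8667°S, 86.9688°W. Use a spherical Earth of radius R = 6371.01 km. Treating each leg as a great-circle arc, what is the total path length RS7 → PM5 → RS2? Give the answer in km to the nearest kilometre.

2854 km

RS7→PM5: c = 0.056391 rad, d = 359.27 km
PM5→RS2: c = 0.391631 rad, d = 2495.09 km
Total = 359.27 + 2495.09 = 2854.35 km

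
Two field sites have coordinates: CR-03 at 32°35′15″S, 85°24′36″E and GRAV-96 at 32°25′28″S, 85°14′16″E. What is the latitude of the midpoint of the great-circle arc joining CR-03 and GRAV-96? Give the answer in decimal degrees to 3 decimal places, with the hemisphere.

32.506°S

CR-03: φ = -32.58750°, λ = +85.41000°
GRAV-96: φ = -32.42444°, λ = +85.23778°
Bx = cos φ₂ cos Δλ = 0.844095,  By = cos φ₂ sin Δλ = -0.002537
φₘ = atan2(sin φ₁ + sin φ₂, √((cos φ₁ + Bx)² + By²)) = -32.50600°
λₘ = λ₁ + atan2(By, cos φ₁ + Bx) = 85.32381°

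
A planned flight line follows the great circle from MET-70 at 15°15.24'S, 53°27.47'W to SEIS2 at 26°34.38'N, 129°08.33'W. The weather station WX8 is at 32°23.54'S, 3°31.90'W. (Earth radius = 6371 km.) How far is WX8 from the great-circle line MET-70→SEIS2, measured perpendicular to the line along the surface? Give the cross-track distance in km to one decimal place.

MET-70: φ = -15.25400°, λ = -53.45783°
SEIS2: φ = +26.57300°, λ = -129.13883°
WX8: φ = -32.39233°, λ = -3.53167°
δ₁₃ = central angle MET-70→WX8 = 0.842771 rad  (haversine)
θ₁₃ = bearing MET-70→WX8 = 120.051°,  θ₁₂ = bearing MET-70→SEIS2 = 299.474°
dₓₜ = R·arcsin(sin δ₁₃ · sin(θ₁₃ − θ₁₂)) = 6371·arcsin(0.74649·sin(-179.423°)) = -47.864 km
|dₓₜ| = 47.864 km

47.9 km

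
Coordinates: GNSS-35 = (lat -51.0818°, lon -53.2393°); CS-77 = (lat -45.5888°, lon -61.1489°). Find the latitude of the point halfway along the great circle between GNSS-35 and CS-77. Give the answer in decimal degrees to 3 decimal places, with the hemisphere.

48.403°S

Bx = cos φ₂ cos Δλ = 0.693145,  By = cos φ₂ sin Δλ = -0.096300
φₘ = atan2(sin φ₁ + sin φ₂, √((cos φ₁ + Bx)² + By²)) = -48.40293°
λₘ = λ₁ + atan2(By, cos φ₁ + Bx) = -57.40764°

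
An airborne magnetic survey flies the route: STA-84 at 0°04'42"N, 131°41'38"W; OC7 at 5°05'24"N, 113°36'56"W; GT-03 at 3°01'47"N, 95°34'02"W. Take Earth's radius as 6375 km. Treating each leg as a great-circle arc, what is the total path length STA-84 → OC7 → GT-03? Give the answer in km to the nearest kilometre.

STA-84: φ = +0.07833°, λ = -131.69389°
OC7: φ = +5.09000°, λ = -113.61556°
GT-03: φ = +3.02972°, λ = -95.56722°
STA-84→OC7: c = 0.327017 rad, d = 2084.73 km
OC7→GT-03: c = 0.316240 rad, d = 2016.03 km
Total = 2084.73 + 2016.03 = 4100.76 km

4101 km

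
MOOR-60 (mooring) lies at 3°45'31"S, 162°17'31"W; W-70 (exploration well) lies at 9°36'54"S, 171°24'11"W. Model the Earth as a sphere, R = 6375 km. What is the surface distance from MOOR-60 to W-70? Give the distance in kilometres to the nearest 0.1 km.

MOOR-60: φ = -3.75861°, λ = -162.29194°
W-70: φ = -9.61500°, λ = -171.40306°
Δφ = -5.8564°,  Δλ = -9.1111°
a = sin²(Δφ/2) + cos φ₁ cos φ₂ sin²(Δλ/2) = 0.008816
c = 2·arcsin(√a) = 0.188065 rad = 10.7753°
d = R·c = 6375 × 0.188065 = 1198.9 km

1198.9 km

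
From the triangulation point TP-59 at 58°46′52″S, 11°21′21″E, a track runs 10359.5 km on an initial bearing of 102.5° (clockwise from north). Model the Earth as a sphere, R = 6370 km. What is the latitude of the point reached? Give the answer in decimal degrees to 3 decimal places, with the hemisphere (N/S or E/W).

TP-59: φ = -58.78111°, λ = +11.35583°
δ = d/R = 10359.5/6370 = 1.626295 rad
φ₂ = arcsin(sin φ₁ cos δ + cos φ₁ sin δ cos θ)
   = arcsin(-0.85519·-0.05547 + 0.51831·0.99846·-0.21644) = -3.70228°
λ₂ = λ₁ + atan2(sin θ sin δ cos φ₁, cos δ − sin φ₁ sin φ₂) = 113.71329°

3.702°S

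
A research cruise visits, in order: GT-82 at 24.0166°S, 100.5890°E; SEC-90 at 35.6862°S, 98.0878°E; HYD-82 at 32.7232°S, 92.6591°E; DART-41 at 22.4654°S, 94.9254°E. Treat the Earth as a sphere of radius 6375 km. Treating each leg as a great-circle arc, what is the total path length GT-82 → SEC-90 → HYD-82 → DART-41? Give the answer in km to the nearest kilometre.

3082 km

GT-82→SEC-90: c = 0.207138 rad, d = 1320.51 km
SEC-90→HYD-82: c = 0.093862 rad, d = 598.37 km
HYD-82→DART-41: c = 0.182416 rad, d = 1162.90 km
Total = 1320.51 + 598.37 + 1162.90 = 3081.77 km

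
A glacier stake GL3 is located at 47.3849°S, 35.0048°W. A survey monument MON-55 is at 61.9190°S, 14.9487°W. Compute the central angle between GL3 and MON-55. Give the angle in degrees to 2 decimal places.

Δφ = -14.5341°,  Δλ = 20.0561°
a = sin²(Δφ/2) + cos φ₁ cos φ₂ sin²(Δλ/2) = 0.025664
c = 2·arcsin(√a) = 0.321789 rad = 18.4372°

18.44°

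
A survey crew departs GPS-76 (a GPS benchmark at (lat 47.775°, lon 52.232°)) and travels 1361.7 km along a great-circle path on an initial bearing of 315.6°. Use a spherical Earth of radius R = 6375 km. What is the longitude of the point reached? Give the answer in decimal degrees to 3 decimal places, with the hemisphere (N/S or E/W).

δ = d/R = 1361.7/6375 = 0.213600 rad
φ₂ = arcsin(sin φ₁ cos δ + cos φ₁ sin δ cos θ)
   = arcsin(0.74051·0.97727 + 0.67204·0.21198·0.71447) = 55.63577°
λ₂ = λ₁ + atan2(sin θ sin δ cos φ₁, cos δ − sin φ₁ sin φ₂) = 36.99822°

36.998°E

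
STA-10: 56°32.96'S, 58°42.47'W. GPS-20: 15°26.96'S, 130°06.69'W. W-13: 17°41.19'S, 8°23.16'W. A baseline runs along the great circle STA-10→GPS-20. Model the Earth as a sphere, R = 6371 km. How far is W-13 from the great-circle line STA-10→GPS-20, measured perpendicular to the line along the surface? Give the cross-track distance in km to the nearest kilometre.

2797 km

STA-10: φ = -56.54933°, λ = -58.70783°
GPS-20: φ = -15.44933°, λ = -130.11150°
W-13: φ = -17.68650°, λ = -8.38600°
δ₁₃ = central angle STA-10→W-13 = 0.941235 rad  (haversine)
θ₁₃ = bearing STA-10→W-13 = 65.119°,  θ₁₂ = bearing STA-10→GPS-20 = 276.843°
dₓₜ = R·arcsin(sin δ₁₃ · sin(θ₁₃ − θ₁₂)) = 6371·arcsin(0.80829·sin(-211.724°)) = 2796.738 km
|dₓₜ| = 2796.738 km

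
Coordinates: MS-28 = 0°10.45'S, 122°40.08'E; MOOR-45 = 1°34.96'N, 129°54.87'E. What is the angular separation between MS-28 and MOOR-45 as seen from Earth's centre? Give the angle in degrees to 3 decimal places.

MS-28: φ = -0.17417°, λ = +122.66800°
MOOR-45: φ = +1.58267°, λ = +129.91450°
Δφ = 1.7568°,  Δλ = 7.2465°
a = sin²(Δφ/2) + cos φ₁ cos φ₂ sin²(Δλ/2) = 0.004227
c = 2·arcsin(√a) = 0.130125 rad = 7.4556°

7.456°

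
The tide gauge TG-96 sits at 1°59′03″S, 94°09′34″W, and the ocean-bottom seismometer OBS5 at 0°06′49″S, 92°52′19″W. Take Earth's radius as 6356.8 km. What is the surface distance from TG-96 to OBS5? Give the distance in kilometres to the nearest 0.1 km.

251.9 km

TG-96: φ = -1.98417°, λ = -94.15944°
OBS5: φ = -0.11361°, λ = -92.87194°
Δφ = 1.8706°,  Δλ = 1.2875°
a = sin²(Δφ/2) + cos φ₁ cos φ₂ sin²(Δλ/2) = 0.000393
c = 2·arcsin(√a) = 0.039631 rad = 2.2707°
d = R·c = 6356.8 × 0.039631 = 251.9 km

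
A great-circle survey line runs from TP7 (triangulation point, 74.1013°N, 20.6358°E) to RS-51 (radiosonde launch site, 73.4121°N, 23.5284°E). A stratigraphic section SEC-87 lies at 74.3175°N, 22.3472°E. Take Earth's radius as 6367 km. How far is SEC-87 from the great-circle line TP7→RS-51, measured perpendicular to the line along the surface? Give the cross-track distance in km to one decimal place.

51.6 km

δ₁₃ = central angle TP7→SEC-87 = 0.008961 rad  (haversine)
θ₁₃ = bearing TP7→SEC-87 = 64.276°,  θ₁₂ = bearing TP7→RS-51 = 129.030°
dₓₜ = R·arcsin(sin δ₁₃ · sin(θ₁₃ − θ₁₂)) = 6367·arcsin(0.00896·sin(-64.754°)) = -51.605 km
|dₓₜ| = 51.605 km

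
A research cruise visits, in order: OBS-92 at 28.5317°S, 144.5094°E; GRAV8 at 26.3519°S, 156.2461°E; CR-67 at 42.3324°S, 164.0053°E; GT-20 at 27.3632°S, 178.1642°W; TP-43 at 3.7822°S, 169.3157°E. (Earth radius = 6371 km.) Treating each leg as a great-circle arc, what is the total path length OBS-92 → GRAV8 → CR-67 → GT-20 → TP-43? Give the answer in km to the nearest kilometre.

OBS-92→GRAV8: c = 0.185647 rad, d = 1182.76 km
GRAV8→CR-67: c = 0.300156 rad, d = 1912.29 km
CR-67→GT-20: c = 0.363863 rad, d = 2318.17 km
GT-20→TP-43: c = 0.461418 rad, d = 2939.69 km
Total = 1182.76 + 1912.29 + 2318.17 + 2939.69 = 8352.92 km

8353 km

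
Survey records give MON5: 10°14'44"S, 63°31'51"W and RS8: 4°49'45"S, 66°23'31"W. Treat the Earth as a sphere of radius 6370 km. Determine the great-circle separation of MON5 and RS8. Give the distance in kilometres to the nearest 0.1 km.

679.7 km

MON5: φ = -10.24556°, λ = -63.53083°
RS8: φ = -4.82917°, λ = -66.39194°
Δφ = 5.4164°,  Δλ = -2.8611°
a = sin²(Δφ/2) + cos φ₁ cos φ₂ sin²(Δλ/2) = 0.002844
c = 2·arcsin(√a) = 0.106702 rad = 6.1136°
d = R·c = 6370 × 0.106702 = 679.7 km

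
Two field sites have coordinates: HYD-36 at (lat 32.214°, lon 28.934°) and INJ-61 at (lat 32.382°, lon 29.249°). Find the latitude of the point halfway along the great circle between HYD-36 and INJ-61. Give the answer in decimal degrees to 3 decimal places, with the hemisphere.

Bx = cos φ₂ cos Δλ = 0.844483,  By = cos φ₂ sin Δλ = 0.004643
φₘ = atan2(sin φ₁ + sin φ₂, √((cos φ₁ + Bx)² + By²)) = 32.29810°
λₘ = λ₁ + atan2(By, cos φ₁ + Bx) = 29.09135°

32.298°N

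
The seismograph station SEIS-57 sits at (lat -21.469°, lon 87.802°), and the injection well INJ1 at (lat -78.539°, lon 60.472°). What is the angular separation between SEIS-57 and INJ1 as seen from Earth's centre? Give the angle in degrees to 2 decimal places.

58.47°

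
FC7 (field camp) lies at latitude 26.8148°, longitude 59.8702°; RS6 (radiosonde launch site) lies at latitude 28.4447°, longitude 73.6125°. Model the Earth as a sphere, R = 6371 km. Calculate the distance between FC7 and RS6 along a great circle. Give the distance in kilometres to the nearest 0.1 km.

1365.1 km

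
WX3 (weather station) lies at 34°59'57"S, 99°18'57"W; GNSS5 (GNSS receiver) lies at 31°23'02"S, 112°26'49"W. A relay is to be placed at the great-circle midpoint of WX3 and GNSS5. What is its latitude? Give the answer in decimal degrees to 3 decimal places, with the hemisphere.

33.364°S

WX3: φ = -34.99917°, λ = -99.31583°
GNSS5: φ = -31.38389°, λ = -112.44694°
Bx = cos φ₂ cos Δλ = 0.831375,  By = cos φ₂ sin Δλ = -0.193943
φₘ = atan2(sin φ₁ + sin φ₂, √((cos φ₁ + Bx)² + By²)) = -33.36439°
λₘ = λ₁ + atan2(By, cos φ₁ + Bx) = -106.01753°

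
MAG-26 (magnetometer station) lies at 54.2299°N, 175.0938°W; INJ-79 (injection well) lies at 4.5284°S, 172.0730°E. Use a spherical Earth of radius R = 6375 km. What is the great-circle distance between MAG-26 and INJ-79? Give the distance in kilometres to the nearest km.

6646 km

Δφ = -58.7583°,  Δλ = -12.8332°
a = sin²(Δφ/2) + cos φ₁ cos φ₂ sin²(Δλ/2) = 0.247953
c = 2·arcsin(√a) = 1.042464 rad = 59.7288°
d = R·c = 6375 × 1.042464 = 6645.7 km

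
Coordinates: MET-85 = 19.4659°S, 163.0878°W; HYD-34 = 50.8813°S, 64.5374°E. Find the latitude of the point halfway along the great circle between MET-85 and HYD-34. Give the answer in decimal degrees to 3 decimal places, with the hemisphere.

57.870°S

Bx = cos φ₂ cos Δλ = -0.425232,  By = cos φ₂ sin Δλ = -0.466100
φₘ = atan2(sin φ₁ + sin φ₂, √((cos φ₁ + Bx)² + By²)) = -57.86995°
λₘ = λ₁ + atan2(By, cos φ₁ + Bx) = 154.90953°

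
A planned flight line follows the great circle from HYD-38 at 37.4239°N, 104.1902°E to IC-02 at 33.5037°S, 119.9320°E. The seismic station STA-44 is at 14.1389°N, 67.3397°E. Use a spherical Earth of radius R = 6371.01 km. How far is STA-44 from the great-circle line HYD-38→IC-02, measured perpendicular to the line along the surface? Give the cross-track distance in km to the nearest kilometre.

4349 km

δ₁₃ = central angle HYD-38→STA-44 = 0.700243 rad  (haversine)
θ₁₃ = bearing HYD-38→STA-44 = 244.486°,  θ₁₂ = bearing HYD-38→IC-02 = 166.273°
dₓₜ = R·arcsin(sin δ₁₃ · sin(θ₁₃ − θ₁₂)) = 6371.01·arcsin(0.64440·sin(78.213°)) = 4348.879 km
|dₓₜ| = 4348.879 km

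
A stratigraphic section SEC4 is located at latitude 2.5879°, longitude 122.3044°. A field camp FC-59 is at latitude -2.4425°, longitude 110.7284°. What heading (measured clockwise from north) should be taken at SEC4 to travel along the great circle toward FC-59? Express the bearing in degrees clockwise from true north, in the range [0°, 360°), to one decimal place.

Δλ = -11.5760°
y = sin Δλ · cos φ₂ = -0.200485
x = cos φ₁ sin φ₂ − sin φ₁ cos φ₂ cos Δλ = -0.086767
θ = atan2(y, x) = -113.4022° → 246.5978° (mod 360°)

246.6°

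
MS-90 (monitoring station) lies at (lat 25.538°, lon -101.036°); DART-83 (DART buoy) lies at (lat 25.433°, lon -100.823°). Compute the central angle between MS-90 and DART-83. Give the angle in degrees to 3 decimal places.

Δφ = -0.1050°,  Δλ = 0.2130°
a = sin²(Δφ/2) + cos φ₁ cos φ₂ sin²(Δλ/2) = 0.000004
c = 2·arcsin(√a) = 0.003824 rad = 0.2191°

0.219°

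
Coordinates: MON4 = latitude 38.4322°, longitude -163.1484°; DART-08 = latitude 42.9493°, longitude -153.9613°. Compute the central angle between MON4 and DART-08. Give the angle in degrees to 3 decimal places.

8.295°

Δφ = 4.5171°,  Δλ = 9.1871°
a = sin²(Δφ/2) + cos φ₁ cos φ₂ sin²(Δλ/2) = 0.005231
c = 2·arcsin(√a) = 0.144772 rad = 8.2948°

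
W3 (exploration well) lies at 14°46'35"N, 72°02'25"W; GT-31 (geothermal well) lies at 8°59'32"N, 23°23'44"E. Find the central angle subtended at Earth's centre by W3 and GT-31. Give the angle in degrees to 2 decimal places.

W3: φ = +14.77639°, λ = -72.04028°
GT-31: φ = +8.99222°, λ = +23.39556°
Δφ = -5.7842°,  Δλ = 95.4358°
a = sin²(Δφ/2) + cos φ₁ cos φ₂ sin²(Δλ/2) = 0.525304
c = 2·arcsin(√a) = 1.621426 rad = 92.9009°

92.90°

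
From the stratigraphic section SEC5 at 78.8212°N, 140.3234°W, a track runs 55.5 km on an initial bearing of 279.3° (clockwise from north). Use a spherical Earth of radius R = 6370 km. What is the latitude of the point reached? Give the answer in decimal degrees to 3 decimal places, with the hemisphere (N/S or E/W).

δ = d/R = 55.5/6370 = 0.008713 rad
φ₂ = arcsin(sin φ₁ cos δ + cos φ₁ sin δ cos θ)
   = arcsin(0.98103·0.99996 + 0.19387·0.00871·0.16160) = 78.89108°
λ₂ = λ₁ + atan2(sin θ sin δ cos φ₁, cos δ − sin φ₁ sin φ₂) = -142.88107°

78.891°N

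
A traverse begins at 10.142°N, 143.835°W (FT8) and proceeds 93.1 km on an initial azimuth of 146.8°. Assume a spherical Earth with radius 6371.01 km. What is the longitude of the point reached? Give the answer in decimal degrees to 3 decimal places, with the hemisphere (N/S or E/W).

143.370°W

δ = d/R = 93.1/6371.01 = 0.014613 rad
φ₂ = arcsin(sin φ₁ cos δ + cos φ₁ sin δ cos θ)
   = arcsin(0.17609·0.99989 + 0.98437·0.01461·-0.83676) = 9.44108°
λ₂ = λ₁ + atan2(sin θ sin δ cos φ₁, cos δ − sin φ₁ sin φ₂) = -143.37026°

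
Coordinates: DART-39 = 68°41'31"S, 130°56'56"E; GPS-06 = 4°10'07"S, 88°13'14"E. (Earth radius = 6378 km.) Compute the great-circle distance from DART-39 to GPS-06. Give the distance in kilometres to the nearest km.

7847 km

DART-39: φ = -68.69194°, λ = +130.94889°
GPS-06: φ = -4.16861°, λ = +88.22056°
Δφ = 64.5233°,  Δλ = -42.7283°
a = sin²(Δφ/2) + cos φ₁ cos φ₂ sin²(Δλ/2) = 0.333025
c = 2·arcsin(√a) = 1.230306 rad = 70.4913°
d = R·c = 6378 × 1.230306 = 7846.9 km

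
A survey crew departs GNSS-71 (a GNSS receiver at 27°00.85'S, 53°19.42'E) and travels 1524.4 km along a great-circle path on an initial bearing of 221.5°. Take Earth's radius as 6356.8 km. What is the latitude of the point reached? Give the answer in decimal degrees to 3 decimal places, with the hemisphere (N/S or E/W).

GNSS-71: φ = -27.01417°, λ = +53.32367°
δ = d/R = 1524.4/6356.8 = 0.239806 rad
φ₂ = arcsin(sin φ₁ cos δ + cos φ₁ sin δ cos θ)
   = arcsin(-0.45421·0.97138 + 0.89089·0.23751·-0.74896) = -36.84786°
λ₂ = λ₁ + atan2(sin θ sin δ cos φ₁, cos δ − sin φ₁ sin φ₂) = 41.98134°

36.848°S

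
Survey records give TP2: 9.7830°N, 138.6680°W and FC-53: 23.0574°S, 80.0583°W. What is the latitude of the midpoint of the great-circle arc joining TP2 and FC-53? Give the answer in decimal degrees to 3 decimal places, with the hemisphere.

7.599°S

Bx = cos φ₂ cos Δλ = 0.479255,  By = cos φ₂ sin Δλ = 0.785444
φₘ = atan2(sin φ₁ + sin φ₂, √((cos φ₁ + Bx)² + By²)) = -7.59916°
λₘ = λ₁ + atan2(By, cos φ₁ + Bx) = -110.46581°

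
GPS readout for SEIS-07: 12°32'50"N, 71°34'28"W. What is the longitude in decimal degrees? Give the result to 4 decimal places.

71° + 34′/60 + 28″/3600 = 71 + 0.56667 + 0.00778 = 71.5744°

71.5744°W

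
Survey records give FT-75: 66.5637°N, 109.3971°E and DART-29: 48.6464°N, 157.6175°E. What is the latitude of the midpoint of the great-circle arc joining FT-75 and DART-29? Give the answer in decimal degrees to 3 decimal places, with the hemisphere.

Bx = cos φ₂ cos Δλ = 0.440205,  By = cos φ₂ sin Δλ = 0.492696
φₘ = atan2(sin φ₁ + sin φ₂, √((cos φ₁ + Bx)² + By²)) = 59.77011°
λₘ = λ₁ + atan2(By, cos φ₁ + Bx) = 139.85214°

59.770°N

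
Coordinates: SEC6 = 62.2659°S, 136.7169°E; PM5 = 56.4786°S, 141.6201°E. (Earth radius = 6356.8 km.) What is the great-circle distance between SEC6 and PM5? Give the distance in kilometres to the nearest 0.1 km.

698.9 km

Δφ = 5.7873°,  Δλ = 4.9032°
a = sin²(Δφ/2) + cos φ₁ cos φ₂ sin²(Δλ/2) = 0.003019
c = 2·arcsin(√a) = 0.109941 rad = 6.2991°
d = R·c = 6356.8 × 0.109941 = 698.9 km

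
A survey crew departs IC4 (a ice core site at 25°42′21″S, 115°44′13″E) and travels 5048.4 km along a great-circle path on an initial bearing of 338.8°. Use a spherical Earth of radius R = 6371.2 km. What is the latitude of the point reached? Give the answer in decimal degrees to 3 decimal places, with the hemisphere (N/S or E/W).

IC4: φ = -25.70583°, λ = +115.73694°
δ = d/R = 5048.4/6371.2 = 0.792378 rad
φ₂ = arcsin(sin φ₁ cos δ + cos φ₁ sin δ cos θ)
   = arcsin(-0.43375·0.70215 + 0.90103·0.71203·0.93232) = 17.07241°
λ₂ = λ₁ + atan2(sin θ sin δ cos φ₁, cos δ − sin φ₁ sin φ₂) = 100.11105°

17.072°N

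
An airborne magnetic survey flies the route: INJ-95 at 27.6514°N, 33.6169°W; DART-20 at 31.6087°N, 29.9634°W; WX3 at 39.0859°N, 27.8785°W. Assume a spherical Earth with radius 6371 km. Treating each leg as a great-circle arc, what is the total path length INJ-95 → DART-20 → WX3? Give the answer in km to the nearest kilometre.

INJ-95→DART-20: c = 0.088543 rad, d = 564.11 km
DART-20→WX3: c = 0.133823 rad, d = 852.58 km
Total = 564.11 + 852.58 = 1416.69 km

1417 km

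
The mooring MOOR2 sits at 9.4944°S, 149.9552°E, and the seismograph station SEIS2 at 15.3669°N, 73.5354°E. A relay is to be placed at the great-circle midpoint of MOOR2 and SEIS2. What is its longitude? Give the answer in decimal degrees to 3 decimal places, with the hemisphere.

Bx = cos φ₂ cos Δλ = 0.226412,  By = cos φ₂ sin Δλ = -0.937290
φₘ = atan2(sin φ₁ + sin φ₂, √((cos φ₁ + Bx)² + By²)) = 3.73470°
λₘ = λ₁ + atan2(By, cos φ₁ + Bx) = 112.25523°

112.255°E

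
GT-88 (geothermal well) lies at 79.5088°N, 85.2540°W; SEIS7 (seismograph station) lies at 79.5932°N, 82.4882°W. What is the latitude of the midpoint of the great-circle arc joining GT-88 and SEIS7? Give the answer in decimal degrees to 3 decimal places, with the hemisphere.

Bx = cos φ₂ cos Δλ = 0.180425,  By = cos φ₂ sin Δλ = 0.008716
φₘ = atan2(sin φ₁ + sin φ₂, √((cos φ₁ + Bx)² + By²)) = 79.55398°
λₘ = λ₁ + atan2(By, cos φ₁ + Bx) = -83.87662°

79.554°N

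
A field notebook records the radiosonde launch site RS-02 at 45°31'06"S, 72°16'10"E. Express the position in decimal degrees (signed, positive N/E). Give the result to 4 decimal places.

lat: 45.5183° S → -45.5183°
lon: 72.2694° E → +72.2694°

-45.5183°, +72.2694°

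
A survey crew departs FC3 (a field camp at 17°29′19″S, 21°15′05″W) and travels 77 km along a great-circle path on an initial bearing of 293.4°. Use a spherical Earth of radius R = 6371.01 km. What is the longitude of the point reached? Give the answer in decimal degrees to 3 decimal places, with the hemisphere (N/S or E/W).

21.917°W

FC3: φ = -17.48861°, λ = -21.25139°
δ = d/R = 77/6371.01 = 0.012086 rad
φ₂ = arcsin(sin φ₁ cos δ + cos φ₁ sin δ cos θ)
   = arcsin(-0.30052·0.99993 + 0.95378·0.01209·0.39715) = -17.21249°
λ₂ = λ₁ + atan2(sin θ sin δ cos φ₁, cos δ − sin φ₁ sin φ₂) = -21.91671°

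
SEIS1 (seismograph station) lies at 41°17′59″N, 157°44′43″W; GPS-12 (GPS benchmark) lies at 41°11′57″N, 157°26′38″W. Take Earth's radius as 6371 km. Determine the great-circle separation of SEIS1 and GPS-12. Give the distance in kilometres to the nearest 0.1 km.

SEIS1: φ = +41.29972°, λ = -157.74528°
GPS-12: φ = +41.19917°, λ = -157.44389°
Δφ = -0.1006°,  Δλ = 0.3014°
a = sin²(Δφ/2) + cos φ₁ cos φ₂ sin²(Δλ/2) = 0.000005
c = 2·arcsin(√a) = 0.004327 rad = 0.2479°
d = R·c = 6371 × 0.004327 = 27.6 km

27.6 km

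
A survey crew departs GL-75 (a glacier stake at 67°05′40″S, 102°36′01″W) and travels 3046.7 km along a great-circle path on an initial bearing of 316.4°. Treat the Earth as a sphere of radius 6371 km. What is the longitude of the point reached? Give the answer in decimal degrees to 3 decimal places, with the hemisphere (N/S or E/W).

128.536°W

GL-75: φ = -67.09444°, λ = -102.60028°
δ = d/R = 3046.7/6371 = 0.478214 rad
φ₂ = arcsin(sin φ₁ cos δ + cos φ₁ sin δ cos θ)
   = arcsin(-0.92115·0.88782 + 0.38921·0.46019·0.72417) = -43.48011°
λ₂ = λ₁ + atan2(sin θ sin δ cos φ₁, cos δ − sin φ₁ sin φ₂) = -128.53624°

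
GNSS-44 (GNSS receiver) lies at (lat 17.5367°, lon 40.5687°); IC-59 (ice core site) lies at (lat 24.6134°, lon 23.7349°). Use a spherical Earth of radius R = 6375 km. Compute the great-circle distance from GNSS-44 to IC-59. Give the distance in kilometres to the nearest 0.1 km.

1914.7 km

Δφ = 7.0767°,  Δλ = -16.8338°
a = sin²(Δφ/2) + cos φ₁ cos φ₂ sin²(Δλ/2) = 0.022382
c = 2·arcsin(√a) = 0.300343 rad = 17.2084°
d = R·c = 6375 × 0.300343 = 1914.7 km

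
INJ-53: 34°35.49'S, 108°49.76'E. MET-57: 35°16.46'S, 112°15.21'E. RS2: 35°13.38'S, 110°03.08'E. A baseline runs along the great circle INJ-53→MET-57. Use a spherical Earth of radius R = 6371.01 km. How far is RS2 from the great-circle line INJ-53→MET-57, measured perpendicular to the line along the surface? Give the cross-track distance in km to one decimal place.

INJ-53: φ = -34.59150°, λ = +108.82933°
MET-57: φ = -35.27433°, λ = +112.25350°
RS2: φ = -35.22300°, λ = +110.05133°
δ₁₃ = central angle INJ-53→RS2 = 0.020673 rad  (haversine)
θ₁₃ = bearing INJ-53→RS2 = 122.566°,  θ₁₂ = bearing INJ-53→MET-57 = 104.648°
dₓₜ = R·arcsin(sin δ₁₃ · sin(θ₁₃ − θ₁₂)) = 6371.01·arcsin(0.02067·sin(17.918°)) = 40.519 km
|dₓₜ| = 40.519 km

40.5 km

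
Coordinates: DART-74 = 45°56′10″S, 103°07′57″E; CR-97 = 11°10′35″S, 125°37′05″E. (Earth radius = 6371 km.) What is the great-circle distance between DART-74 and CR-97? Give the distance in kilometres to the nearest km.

DART-74: φ = -45.93611°, λ = +103.13250°
CR-97: φ = -11.17639°, λ = +125.61806°
Δφ = 34.7597°,  Δλ = 22.4856°
a = sin²(Δφ/2) + cos φ₁ cos φ₂ sin²(Δλ/2) = 0.115159
c = 2·arcsin(√a) = 0.692455 rad = 39.6747°
d = R·c = 6371 × 0.692455 = 4411.6 km

4412 km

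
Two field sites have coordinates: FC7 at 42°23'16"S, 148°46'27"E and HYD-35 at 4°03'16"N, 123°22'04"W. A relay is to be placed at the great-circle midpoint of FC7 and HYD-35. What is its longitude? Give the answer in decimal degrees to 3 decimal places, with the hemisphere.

FC7: φ = -42.38778°, λ = +148.77417°
HYD-35: φ = +4.05444°, λ = -123.36778°
Bx = cos φ₂ cos Δλ = 0.037282,  By = cos φ₂ sin Δλ = 0.996800
φₘ = atan2(sin φ₁ + sin φ₂, √((cos φ₁ + Bx)² + By²)) = -25.53467°
λₘ = λ₁ + atan2(By, cos φ₁ + Bx) = -159.12200°

159.122°W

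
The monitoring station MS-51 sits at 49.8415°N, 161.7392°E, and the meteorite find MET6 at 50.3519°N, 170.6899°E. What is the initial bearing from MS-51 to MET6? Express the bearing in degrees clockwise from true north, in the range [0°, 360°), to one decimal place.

Δλ = 8.9507°
y = sin Δλ · cos φ₂ = 0.099274
x = cos φ₁ sin φ₂ − sin φ₁ cos φ₂ cos Δλ = 0.014846
θ = atan2(y, x) = 81.4945° → 81.4945° (mod 360°)

81.5°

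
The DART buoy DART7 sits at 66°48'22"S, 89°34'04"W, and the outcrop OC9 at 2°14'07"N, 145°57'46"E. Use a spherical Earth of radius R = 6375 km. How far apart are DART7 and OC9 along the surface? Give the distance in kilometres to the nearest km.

11681 km

DART7: φ = -66.80611°, λ = -89.56778°
OC9: φ = +2.23528°, λ = +145.96278°
Δφ = 69.0414°,  Δλ = -124.4694°
a = sin²(Δφ/2) + cos φ₁ cos φ₂ sin²(Δλ/2) = 0.629292
c = 2·arcsin(√a) = 1.832352 rad = 104.9860°
d = R·c = 6375 × 1.832352 = 11681.2 km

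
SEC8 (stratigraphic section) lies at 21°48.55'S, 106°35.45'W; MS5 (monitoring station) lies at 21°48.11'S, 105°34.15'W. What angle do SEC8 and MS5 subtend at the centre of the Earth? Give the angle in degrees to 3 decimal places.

SEC8: φ = -21.80917°, λ = -106.59083°
MS5: φ = -21.80183°, λ = -105.56917°
Δφ = 0.0073°,  Δλ = 1.0217°
a = sin²(Δφ/2) + cos φ₁ cos φ₂ sin²(Δλ/2) = 0.000069
c = 2·arcsin(√a) = 0.016556 rad = 0.9486°

0.949°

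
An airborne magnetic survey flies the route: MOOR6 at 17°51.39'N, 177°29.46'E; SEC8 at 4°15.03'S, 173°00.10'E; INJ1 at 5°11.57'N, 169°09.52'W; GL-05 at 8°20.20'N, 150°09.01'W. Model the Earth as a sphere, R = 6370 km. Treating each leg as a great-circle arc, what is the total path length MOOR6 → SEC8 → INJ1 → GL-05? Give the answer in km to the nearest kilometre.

6876 km

MOOR6: φ = +17.85650°, λ = +177.49100°
SEC8: φ = -4.25050°, λ = +173.00167°
INJ1: φ = +5.19283°, λ = -169.15867°
GL-05: φ = +8.33667°, λ = -150.15017°
MOOR6→SEC8: c = 0.393506 rad, d = 2506.63 km
SEC8→INJ1: c = 0.351971 rad, d = 2242.06 km
INJ1→GL-05: c = 0.333926 rad, d = 2127.11 km
Total = 2506.63 + 2242.06 + 2127.11 = 6875.80 km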